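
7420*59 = 437780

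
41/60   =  41/60= 0.68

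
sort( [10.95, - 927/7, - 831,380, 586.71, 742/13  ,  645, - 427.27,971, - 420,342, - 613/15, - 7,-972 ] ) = [ - 972, - 831, - 427.27, - 420,- 927/7, - 613/15, - 7,10.95,742/13,342,380,586.71, 645,971 ] 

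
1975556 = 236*8371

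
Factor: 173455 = 5^1*113^1*307^1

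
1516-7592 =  - 6076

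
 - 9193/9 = - 1022 + 5/9 = - 1021.44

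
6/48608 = 3/24304 = 0.00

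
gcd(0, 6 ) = 6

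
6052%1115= 477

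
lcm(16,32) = 32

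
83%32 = 19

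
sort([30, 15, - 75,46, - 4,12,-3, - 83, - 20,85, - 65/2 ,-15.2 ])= [ - 83, - 75,  -  65/2, - 20,  -  15.2,-4,- 3, 12, 15,30 , 46 , 85]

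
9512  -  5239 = 4273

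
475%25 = 0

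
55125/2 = 55125/2 = 27562.50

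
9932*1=9932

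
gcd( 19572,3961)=233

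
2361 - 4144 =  - 1783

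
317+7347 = 7664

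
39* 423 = 16497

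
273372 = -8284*( -33 ) 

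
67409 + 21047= 88456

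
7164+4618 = 11782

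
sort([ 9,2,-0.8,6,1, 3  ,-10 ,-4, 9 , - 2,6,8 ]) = [  -  10, - 4, -2, - 0.8,1, 2,3, 6 , 6 , 8, 9, 9 ]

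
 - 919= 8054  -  8973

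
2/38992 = 1/19496 = 0.00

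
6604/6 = 3302/3 = 1100.67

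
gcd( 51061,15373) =1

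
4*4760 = 19040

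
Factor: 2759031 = 3^2*11^1*29^1*31^2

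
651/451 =1+ 200/451 = 1.44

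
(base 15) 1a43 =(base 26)8ak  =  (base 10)5688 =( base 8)13070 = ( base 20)e48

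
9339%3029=252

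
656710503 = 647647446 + 9063057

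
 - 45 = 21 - 66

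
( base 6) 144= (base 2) 1000000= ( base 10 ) 64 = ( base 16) 40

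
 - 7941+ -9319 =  - 17260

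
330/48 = 6 + 7/8 = 6.88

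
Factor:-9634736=-2^4*661^1*911^1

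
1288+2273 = 3561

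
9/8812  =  9/8812=0.00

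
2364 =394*6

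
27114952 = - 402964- - 27517916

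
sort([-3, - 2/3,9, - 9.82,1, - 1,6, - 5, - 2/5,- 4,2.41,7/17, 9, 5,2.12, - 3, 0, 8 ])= [ - 9.82,- 5,-4,- 3,-3,-1,- 2/3, - 2/5, 0, 7/17,  1, 2.12, 2.41  ,  5, 6,8,9, 9] 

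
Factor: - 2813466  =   - 2^1 * 3^1*17^1*27583^1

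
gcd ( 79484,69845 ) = 1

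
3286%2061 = 1225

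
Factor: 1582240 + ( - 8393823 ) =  - 6811583 = - 6811583^1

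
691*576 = 398016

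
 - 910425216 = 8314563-918739779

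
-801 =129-930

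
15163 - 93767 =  - 78604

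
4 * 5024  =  20096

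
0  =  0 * 78743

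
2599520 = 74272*35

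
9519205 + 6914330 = 16433535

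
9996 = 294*34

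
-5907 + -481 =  - 6388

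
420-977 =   -  557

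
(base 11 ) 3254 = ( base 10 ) 4294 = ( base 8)10306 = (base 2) 1000011000110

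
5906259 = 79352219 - 73445960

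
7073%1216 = 993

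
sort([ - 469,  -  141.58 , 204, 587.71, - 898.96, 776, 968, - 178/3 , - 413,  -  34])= [ - 898.96, - 469, - 413, - 141.58, - 178/3, - 34  ,  204,  587.71 , 776,968]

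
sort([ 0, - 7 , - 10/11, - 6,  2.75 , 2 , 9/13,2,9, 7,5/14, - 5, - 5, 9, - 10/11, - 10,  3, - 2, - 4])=[ - 10, - 7, - 6, - 5,-5 ,-4, - 2, - 10/11, - 10/11,0, 5/14,9/13,  2,2, 2.75,3,7,9,  9 ]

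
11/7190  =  11/7190 = 0.00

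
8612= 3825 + 4787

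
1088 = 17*64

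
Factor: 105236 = 2^2* 26309^1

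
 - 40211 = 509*( - 79 )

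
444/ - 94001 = -1 + 93557/94001 = -0.00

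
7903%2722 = 2459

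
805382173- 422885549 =382496624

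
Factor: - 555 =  - 3^1*5^1*37^1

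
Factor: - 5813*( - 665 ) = 5^1 * 7^1 * 19^1*5813^1 = 3865645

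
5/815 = 1/163 = 0.01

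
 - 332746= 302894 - 635640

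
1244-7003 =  - 5759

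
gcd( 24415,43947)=4883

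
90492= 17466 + 73026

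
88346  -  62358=25988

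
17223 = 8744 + 8479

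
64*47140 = 3016960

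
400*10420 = 4168000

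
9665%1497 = 683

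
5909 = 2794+3115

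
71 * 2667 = 189357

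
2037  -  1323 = 714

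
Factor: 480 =2^5 * 3^1*5^1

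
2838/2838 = 1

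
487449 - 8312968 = -7825519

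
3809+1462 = 5271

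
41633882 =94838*439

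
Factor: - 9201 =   -  3^1*3067^1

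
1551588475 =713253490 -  - 838334985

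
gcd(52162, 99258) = 2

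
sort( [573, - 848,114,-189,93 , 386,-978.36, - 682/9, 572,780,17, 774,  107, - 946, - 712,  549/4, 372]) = [- 978.36,-946, - 848,  -  712, - 189, - 682/9, 17,  93,107, 114,  549/4, 372,  386, 572, 573,  774,780 ]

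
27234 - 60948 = - 33714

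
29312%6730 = 2392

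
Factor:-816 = -2^4 *3^1*17^1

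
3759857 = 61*61637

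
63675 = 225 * 283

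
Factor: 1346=2^1*673^1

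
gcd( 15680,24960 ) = 320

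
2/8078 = 1/4039 = 0.00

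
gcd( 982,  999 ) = 1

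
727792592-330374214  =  397418378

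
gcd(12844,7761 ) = 13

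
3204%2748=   456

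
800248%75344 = 46808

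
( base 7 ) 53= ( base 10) 38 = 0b100110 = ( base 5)123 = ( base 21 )1h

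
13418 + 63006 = 76424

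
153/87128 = 153/87128 = 0.00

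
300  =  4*75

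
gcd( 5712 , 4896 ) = 816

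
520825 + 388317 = 909142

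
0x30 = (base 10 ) 48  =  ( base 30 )1i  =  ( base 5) 143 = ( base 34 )1e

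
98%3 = 2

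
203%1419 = 203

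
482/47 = 10  +  12/47 = 10.26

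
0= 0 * 4969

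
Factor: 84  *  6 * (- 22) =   -  11088 = - 2^4*3^2 * 7^1 * 11^1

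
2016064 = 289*6976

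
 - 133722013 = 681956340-815678353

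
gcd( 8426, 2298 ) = 766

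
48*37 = 1776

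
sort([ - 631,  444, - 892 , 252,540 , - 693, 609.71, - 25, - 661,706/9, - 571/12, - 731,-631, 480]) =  [ - 892,  -  731, - 693, - 661,- 631, - 631,  -  571/12, - 25 , 706/9 , 252, 444,480,540,609.71 ] 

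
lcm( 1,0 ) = 0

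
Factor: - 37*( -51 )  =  1887= 3^1*17^1*37^1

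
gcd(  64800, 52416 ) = 288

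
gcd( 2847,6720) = 3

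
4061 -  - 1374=5435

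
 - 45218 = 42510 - 87728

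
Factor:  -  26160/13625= - 48/25 = - 2^4 * 3^1*5^( - 2)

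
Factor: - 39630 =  - 2^1*3^1*5^1*1321^1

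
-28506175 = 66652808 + -95158983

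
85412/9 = 85412/9 = 9490.22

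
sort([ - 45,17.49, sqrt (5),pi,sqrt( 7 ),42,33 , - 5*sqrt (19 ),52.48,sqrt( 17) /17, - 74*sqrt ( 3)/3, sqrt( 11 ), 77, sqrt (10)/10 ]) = [ - 45, - 74*sqrt( 3) /3, - 5 * sqrt( 19),sqrt (17) /17,sqrt( 10) /10,sqrt(5 )  ,  sqrt(7 ), pi,sqrt( 11 ),17.49,33, 42,52.48, 77] 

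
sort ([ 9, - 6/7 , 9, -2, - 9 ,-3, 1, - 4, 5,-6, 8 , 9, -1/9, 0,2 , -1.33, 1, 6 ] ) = [  -  9, - 6,-4, - 3, - 2, - 1.33,-6/7, - 1/9,0, 1,1,2, 5,6, 8, 9, 9,  9 ] 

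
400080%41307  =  28317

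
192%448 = 192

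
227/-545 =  - 227/545 = - 0.42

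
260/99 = 2 + 62/99 = 2.63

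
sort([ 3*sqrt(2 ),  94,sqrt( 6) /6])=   [ sqrt (6)/6, 3*sqrt ( 2 ),94 ] 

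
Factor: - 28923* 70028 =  - 2^2 * 3^1*7^1*31^1 * 41^1*61^1*311^1 = - 2025419844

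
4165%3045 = 1120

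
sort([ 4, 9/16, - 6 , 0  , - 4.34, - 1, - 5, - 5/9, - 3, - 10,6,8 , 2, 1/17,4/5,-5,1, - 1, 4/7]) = [ - 10 , - 6, - 5, - 5, - 4.34, - 3 , - 1, - 1, - 5/9 , 0,  1/17,9/16,  4/7, 4/5,1,2 , 4,6,8]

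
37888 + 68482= 106370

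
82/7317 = 82/7317=0.01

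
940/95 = 9 + 17/19= 9.89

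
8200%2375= 1075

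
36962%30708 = 6254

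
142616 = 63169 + 79447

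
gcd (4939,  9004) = 1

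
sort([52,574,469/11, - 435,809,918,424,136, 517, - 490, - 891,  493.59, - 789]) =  [ - 891, - 789,-490, - 435,469/11, 52 , 136, 424, 493.59,517 , 574,809,  918]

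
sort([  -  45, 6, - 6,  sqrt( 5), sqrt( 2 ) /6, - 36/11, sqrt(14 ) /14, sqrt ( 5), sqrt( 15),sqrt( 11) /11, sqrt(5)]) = [ - 45 , - 6, - 36/11,  sqrt( 2 ) /6, sqrt( 14)/14,  sqrt( 11 ) /11, sqrt ( 5 ),  sqrt( 5) , sqrt( 5),  sqrt( 15), 6 ]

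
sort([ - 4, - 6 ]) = [ - 6,- 4]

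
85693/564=151 + 529/564=151.94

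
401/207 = 1 + 194/207 = 1.94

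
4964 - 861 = 4103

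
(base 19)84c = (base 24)540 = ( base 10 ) 2976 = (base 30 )396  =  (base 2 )101110100000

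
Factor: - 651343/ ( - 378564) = 2^( - 2) * 3^( - 1)*7^1*11^2*769^1*31547^(-1)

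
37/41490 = 37/41490 = 0.00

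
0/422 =0 = 0.00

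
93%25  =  18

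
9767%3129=380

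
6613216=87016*76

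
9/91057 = 9/91057 = 0.00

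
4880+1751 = 6631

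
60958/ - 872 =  - 70+41/436 = -69.91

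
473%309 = 164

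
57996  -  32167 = 25829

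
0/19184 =0= 0.00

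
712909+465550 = 1178459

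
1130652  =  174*6498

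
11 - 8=3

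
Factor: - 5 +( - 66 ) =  - 71^1 = - 71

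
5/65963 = 5/65963  =  0.00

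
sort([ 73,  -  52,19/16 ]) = [ - 52, 19/16, 73]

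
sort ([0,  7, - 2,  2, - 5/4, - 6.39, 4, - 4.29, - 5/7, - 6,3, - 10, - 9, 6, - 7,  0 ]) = [ - 10, - 9,  -  7,-6.39, - 6, - 4.29, - 2, - 5/4,  -  5/7, 0, 0, 2 , 3, 4 , 6,7 ]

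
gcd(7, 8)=1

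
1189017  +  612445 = 1801462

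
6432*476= 3061632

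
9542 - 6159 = 3383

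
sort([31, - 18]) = [ - 18,31] 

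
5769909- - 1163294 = 6933203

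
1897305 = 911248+986057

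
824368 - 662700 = 161668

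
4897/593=4897/593 = 8.26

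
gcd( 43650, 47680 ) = 10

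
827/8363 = 827/8363 = 0.10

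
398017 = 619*643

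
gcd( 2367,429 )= 3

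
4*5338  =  21352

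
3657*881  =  3221817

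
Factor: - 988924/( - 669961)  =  2^2*17^1*463^ ( - 1)*1447^( - 1)*14543^1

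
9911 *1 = 9911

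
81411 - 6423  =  74988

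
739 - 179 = 560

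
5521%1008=481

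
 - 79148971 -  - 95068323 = 15919352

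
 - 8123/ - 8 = 8123/8 = 1015.38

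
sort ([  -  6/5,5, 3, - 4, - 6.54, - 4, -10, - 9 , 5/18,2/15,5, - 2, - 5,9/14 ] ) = [ - 10, - 9, -6.54, - 5, - 4, - 4, - 2,-6/5,2/15,  5/18,9/14,3, 5,5 ] 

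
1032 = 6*172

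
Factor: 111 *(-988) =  - 109668= - 2^2*3^1 *13^1*19^1*37^1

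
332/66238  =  166/33119 = 0.01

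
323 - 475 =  - 152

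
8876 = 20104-11228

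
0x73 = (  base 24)4j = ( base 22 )55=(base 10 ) 115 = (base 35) 3a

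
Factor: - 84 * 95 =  - 7980 = - 2^2 * 3^1*5^1*7^1*19^1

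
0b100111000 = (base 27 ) bf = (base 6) 1240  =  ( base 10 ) 312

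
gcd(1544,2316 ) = 772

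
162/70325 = 162/70325 = 0.00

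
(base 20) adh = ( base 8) 10265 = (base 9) 5772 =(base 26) 68d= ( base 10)4277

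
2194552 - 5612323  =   - 3417771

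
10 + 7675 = 7685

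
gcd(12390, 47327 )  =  7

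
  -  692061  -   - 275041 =-417020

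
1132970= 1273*890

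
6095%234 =11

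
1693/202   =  8 + 77/202 = 8.38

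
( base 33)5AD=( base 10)5788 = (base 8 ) 13234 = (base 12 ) 3424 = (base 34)508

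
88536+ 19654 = 108190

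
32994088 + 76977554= 109971642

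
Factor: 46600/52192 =25/28 = 2^( - 2)*5^2*7^( - 1) 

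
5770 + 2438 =8208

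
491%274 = 217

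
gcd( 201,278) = 1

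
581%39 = 35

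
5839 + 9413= 15252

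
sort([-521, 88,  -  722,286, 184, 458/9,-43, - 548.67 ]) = [ - 722,-548.67,-521,-43,458/9,88,184, 286 ] 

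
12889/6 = 12889/6 = 2148.17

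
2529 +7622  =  10151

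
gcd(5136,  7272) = 24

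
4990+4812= 9802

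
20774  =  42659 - 21885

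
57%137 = 57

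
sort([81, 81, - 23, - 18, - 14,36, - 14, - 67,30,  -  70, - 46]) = [ - 70,-67,- 46, - 23,-18,- 14, - 14,30,36,81, 81 ] 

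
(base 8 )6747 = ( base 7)13243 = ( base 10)3559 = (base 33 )38s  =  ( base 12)2087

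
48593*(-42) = -2040906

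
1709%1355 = 354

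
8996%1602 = 986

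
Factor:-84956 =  - 2^2*67^1*317^1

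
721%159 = 85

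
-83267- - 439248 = 355981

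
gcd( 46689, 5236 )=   1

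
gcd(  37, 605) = 1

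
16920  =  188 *90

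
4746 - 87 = 4659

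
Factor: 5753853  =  3^2 * 7^1*91331^1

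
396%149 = 98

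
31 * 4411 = 136741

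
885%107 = 29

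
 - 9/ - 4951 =9/4951 = 0.00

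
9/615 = 3/205 = 0.01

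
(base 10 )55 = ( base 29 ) 1Q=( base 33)1M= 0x37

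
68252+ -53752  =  14500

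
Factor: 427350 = 2^1*3^1*5^2 *7^1*11^1*37^1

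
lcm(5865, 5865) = 5865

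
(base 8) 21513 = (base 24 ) fgb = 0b10001101001011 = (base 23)h1j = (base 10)9035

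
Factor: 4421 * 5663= 7^1* 809^1*4421^1  =  25036123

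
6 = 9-3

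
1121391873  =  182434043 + 938957830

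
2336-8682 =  - 6346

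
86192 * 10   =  861920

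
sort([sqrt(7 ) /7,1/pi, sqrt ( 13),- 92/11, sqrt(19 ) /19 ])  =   [ - 92/11, sqrt(19)/19,1/pi,sqrt( 7 ) /7,  sqrt ( 13)] 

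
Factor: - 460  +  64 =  - 2^2*3^2*11^1 = - 396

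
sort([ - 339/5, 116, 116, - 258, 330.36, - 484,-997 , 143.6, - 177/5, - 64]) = [-997, - 484, - 258, - 339/5, - 64, - 177/5,  116,  116, 143.6,330.36] 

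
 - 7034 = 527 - 7561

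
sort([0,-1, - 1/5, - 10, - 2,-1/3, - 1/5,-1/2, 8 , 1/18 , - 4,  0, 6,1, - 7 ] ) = [ - 10, - 7, - 4, - 2, - 1,-1/2, - 1/3, - 1/5, - 1/5,0 , 0, 1/18, 1,6, 8 ] 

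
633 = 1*633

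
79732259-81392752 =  - 1660493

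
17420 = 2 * 8710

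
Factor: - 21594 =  - 2^1*3^1*59^1*61^1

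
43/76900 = 43/76900= 0.00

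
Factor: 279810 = 2^1 *3^2 * 5^1 *3109^1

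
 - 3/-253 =3/253 = 0.01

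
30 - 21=9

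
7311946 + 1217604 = 8529550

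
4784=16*299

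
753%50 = 3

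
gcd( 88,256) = 8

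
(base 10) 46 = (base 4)232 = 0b101110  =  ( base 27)1j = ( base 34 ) 1c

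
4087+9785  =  13872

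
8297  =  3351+4946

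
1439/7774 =1439/7774= 0.19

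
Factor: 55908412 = 2^2*7^2*19^1*15013^1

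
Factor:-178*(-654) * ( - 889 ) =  - 103490268 = - 2^2 * 3^1 * 7^1 *89^1*109^1*127^1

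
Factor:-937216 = -2^8 * 7^1*523^1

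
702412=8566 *82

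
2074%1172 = 902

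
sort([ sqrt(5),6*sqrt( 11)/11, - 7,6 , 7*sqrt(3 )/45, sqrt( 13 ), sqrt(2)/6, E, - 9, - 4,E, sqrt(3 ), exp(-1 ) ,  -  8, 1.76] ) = [ - 9, - 8, - 7, - 4,sqrt(2)/6,7 * sqrt ( 3)/45, exp ( - 1 ), sqrt( 3) , 1.76, 6 *sqrt( 11 ) /11, sqrt(5), E,E,sqrt(13),  6] 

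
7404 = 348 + 7056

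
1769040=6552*270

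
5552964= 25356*219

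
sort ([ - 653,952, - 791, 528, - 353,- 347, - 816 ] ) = [ - 816, -791, - 653, - 353,  -  347 , 528, 952 ] 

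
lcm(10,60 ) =60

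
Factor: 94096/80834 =47048/40417 =2^3 * 13^(-1 )* 3109^( - 1 )*5881^1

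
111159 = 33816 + 77343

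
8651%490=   321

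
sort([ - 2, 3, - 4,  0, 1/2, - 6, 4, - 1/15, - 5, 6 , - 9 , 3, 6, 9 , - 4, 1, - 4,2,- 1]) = [ -9, - 6, - 5, - 4,-4, - 4,-2, - 1 , -1/15, 0, 1/2,1,  2,  3, 3, 4 , 6, 6, 9 ]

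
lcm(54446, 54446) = 54446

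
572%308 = 264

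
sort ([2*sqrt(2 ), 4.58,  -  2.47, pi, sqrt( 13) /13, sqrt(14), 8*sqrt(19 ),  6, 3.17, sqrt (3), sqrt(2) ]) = [ - 2.47, sqrt(13 ) /13, sqrt ( 2 ) , sqrt(3 ), 2*sqrt( 2 ), pi,3.17,  sqrt(14 ),4.58 , 6, 8*sqrt(19)]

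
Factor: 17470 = 2^1*5^1*1747^1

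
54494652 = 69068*789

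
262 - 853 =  - 591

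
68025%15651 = 5421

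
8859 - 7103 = 1756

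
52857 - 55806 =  - 2949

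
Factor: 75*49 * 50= 2^1 * 3^1*5^4*7^2=183750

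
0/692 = 0= 0.00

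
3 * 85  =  255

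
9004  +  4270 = 13274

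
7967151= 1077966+6889185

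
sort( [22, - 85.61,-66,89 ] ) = [-85.61,-66, 22, 89] 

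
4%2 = 0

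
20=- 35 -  - 55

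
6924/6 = 1154= 1154.00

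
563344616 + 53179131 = 616523747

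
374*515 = 192610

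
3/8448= 1/2816 =0.00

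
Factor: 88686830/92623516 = 2^( - 1 ) *5^1 * 151^1 * 58733^1*23155879^( - 1 ) = 44343415/46311758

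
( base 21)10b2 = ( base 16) 2516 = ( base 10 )9494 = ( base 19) 175d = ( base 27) d0h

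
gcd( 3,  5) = 1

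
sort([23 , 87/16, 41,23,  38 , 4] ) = [4,  87/16 , 23, 23,38,41] 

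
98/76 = 49/38 = 1.29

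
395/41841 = 395/41841=0.01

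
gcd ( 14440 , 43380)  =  20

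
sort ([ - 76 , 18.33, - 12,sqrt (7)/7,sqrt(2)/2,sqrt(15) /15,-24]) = [ - 76 , - 24,-12,sqrt ( 15 )/15,sqrt (7)/7,sqrt( 2 ) /2,  18.33 ] 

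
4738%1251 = 985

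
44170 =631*70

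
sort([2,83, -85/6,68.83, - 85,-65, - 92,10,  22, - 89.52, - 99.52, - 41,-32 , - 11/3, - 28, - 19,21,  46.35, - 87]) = [ - 99.52, - 92,-89.52,-87, - 85, - 65, - 41 , - 32,  -  28, - 19, - 85/6, - 11/3,  2,  10, 21, 22,46.35, 68.83, 83 ]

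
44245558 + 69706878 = 113952436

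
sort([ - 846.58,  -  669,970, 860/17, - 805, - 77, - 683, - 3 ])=[ - 846.58, - 805,-683, - 669, -77, - 3, 860/17,970]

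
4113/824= 4113/824 = 4.99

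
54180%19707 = 14766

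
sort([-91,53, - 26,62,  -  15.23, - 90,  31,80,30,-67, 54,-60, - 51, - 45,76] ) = [ - 91, - 90,-67,-60,  -  51 , - 45,-26,-15.23,30,31,53 , 54,62 , 76,80] 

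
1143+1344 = 2487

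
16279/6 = 16279/6 = 2713.17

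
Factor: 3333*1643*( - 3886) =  - 2^1*3^1*11^1*29^1 * 31^1*53^1*67^1*101^1 = - 21280198434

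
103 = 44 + 59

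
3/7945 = 3/7945 = 0.00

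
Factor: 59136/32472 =224/123= 2^5 * 3^(-1)*7^1*41^( - 1)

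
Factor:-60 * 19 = -2^2*3^1*5^1*19^1  =  - 1140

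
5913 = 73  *81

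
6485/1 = 6485=6485.00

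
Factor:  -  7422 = - 2^1*3^1*1237^1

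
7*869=6083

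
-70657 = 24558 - 95215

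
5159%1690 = 89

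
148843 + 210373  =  359216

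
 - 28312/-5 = 5662+2/5 = 5662.40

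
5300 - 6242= - 942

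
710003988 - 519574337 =190429651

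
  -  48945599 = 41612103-90557702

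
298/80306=149/40153 = 0.00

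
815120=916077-100957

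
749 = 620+129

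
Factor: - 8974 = -2^1*7^1*641^1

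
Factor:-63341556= - 2^2*3^1 * 31^1 * 41^1*4153^1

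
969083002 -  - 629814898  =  1598897900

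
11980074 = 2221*5394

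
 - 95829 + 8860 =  - 86969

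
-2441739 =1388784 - 3830523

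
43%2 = 1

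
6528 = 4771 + 1757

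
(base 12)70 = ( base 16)54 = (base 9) 103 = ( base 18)4c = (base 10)84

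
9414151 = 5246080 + 4168071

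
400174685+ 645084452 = 1045259137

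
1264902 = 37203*34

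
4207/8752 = 4207/8752 = 0.48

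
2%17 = 2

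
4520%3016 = 1504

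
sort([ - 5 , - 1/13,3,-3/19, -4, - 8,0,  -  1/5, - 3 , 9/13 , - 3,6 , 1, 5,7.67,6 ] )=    [ - 8, - 5, - 4, - 3,-3, - 1/5 , - 3/19 ,-1/13, 0,9/13,1,3, 5,6,6,7.67 ] 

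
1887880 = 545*3464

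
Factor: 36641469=3^1*12213823^1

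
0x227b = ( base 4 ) 2021323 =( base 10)8827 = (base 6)104511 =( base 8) 21173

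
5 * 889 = 4445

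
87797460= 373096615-285299155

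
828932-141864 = 687068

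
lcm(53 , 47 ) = 2491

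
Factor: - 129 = -3^1*43^1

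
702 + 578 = 1280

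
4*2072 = 8288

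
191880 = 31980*6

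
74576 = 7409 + 67167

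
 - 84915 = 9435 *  ( - 9)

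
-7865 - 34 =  - 7899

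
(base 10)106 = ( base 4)1222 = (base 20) 56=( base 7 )211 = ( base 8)152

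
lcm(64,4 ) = 64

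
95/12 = 7+11/12 = 7.92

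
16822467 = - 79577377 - -96399844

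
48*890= 42720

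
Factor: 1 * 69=69 = 3^1*23^1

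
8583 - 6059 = 2524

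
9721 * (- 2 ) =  - 19442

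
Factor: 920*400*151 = 55568000 = 2^7*5^3*23^1*151^1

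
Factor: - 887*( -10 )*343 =2^1*5^1*7^3 * 887^1 = 3042410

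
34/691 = 34/691 = 0.05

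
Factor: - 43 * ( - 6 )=258 = 2^1* 3^1 * 43^1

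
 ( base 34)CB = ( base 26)G3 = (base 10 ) 419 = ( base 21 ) jk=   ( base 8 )643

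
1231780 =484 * 2545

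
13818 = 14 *987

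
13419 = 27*497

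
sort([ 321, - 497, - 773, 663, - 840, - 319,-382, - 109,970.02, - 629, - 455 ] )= [  -  840, -773, - 629, - 497, - 455,-382, - 319 , - 109, 321, 663, 970.02] 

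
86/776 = 43/388 = 0.11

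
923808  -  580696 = 343112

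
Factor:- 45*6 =  -  2^1*3^3 *5^1 = -270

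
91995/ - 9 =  - 10222 + 1/3= -  10221.67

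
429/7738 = 429/7738 = 0.06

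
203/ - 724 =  - 1 + 521/724 = - 0.28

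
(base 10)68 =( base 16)44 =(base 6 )152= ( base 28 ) 2c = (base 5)233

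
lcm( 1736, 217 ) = 1736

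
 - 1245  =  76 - 1321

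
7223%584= 215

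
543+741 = 1284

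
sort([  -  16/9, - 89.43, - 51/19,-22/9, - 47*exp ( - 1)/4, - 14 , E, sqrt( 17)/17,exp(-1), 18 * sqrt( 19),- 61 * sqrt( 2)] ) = [  -  89.43, - 61 * sqrt( 2 ), - 14  , - 47 * exp(  -  1)/4, - 51/19, - 22/9, - 16/9, sqrt( 17 ) /17, exp(-1),E,18*sqrt( 19)]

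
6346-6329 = 17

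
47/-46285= - 47/46285 = - 0.00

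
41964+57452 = 99416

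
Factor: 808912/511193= 2^4*13^1*3889^1*511193^( - 1 )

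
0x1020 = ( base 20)a68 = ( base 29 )4qa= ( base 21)97c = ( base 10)4128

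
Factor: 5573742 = 2^1*3^1*29^1*103^1*311^1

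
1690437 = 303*5579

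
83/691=83/691= 0.12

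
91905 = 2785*33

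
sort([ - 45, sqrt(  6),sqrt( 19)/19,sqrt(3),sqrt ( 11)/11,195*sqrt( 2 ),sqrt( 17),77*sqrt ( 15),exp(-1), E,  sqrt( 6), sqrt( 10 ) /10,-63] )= [ - 63, - 45,sqrt( 19)/19,sqrt( 11 )/11, sqrt( 10 )/10, exp( - 1), sqrt( 3),  sqrt( 6 ),sqrt(6),E,sqrt( 17), 195*sqrt(2),77*sqrt( 15)]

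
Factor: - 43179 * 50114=-2^1*3^1*37^1*389^1*25057^1 = - 2163872406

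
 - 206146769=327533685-533680454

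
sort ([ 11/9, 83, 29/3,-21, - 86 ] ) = [ - 86, - 21, 11/9, 29/3,83 ]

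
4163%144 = 131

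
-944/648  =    -  2 + 44/81 = - 1.46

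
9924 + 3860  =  13784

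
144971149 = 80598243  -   - 64372906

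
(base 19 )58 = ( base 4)1213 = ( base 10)103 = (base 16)67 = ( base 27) 3m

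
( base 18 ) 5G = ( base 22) 4i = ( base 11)97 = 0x6A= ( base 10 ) 106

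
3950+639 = 4589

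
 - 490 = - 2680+2190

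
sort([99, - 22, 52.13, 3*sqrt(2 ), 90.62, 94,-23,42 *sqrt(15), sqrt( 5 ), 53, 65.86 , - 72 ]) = [ - 72,-23,- 22, sqrt(5), 3*sqrt( 2), 52.13, 53, 65.86,90.62, 94, 99, 42*sqrt(15) ] 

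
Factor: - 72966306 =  - 2^1*3^1*7^1*41^1*42373^1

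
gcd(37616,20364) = 4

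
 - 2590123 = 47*( - 55109)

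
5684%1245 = 704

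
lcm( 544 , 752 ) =25568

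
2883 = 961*3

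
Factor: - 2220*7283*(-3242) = 2^3*3^1*5^1*37^1*1621^1*7283^1 = 52417498920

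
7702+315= 8017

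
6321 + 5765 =12086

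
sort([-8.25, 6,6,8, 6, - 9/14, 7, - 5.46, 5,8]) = [ - 8.25, - 5.46,-9/14,  5, 6, 6, 6 , 7, 8, 8 ] 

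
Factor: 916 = 2^2*229^1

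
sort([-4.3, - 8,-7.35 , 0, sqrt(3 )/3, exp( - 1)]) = [ -8, - 7.35, - 4.3, 0, exp( - 1),sqrt( 3)/3 ]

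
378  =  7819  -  7441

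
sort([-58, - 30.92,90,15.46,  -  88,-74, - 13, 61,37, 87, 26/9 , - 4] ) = [-88, - 74, - 58, - 30.92,  -  13, -4,26/9, 15.46,37,61,87 , 90] 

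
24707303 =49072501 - 24365198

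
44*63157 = 2778908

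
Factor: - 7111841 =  - 11^1*103^1*6277^1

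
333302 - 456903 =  - 123601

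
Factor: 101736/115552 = 81/92 =2^(- 2 )*3^4*23^( - 1)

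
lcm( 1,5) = 5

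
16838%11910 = 4928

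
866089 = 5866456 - 5000367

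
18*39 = 702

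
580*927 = 537660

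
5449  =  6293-844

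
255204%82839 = 6687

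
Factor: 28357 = 7^1*4051^1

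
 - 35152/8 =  - 4394 = -4394.00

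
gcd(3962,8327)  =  1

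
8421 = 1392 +7029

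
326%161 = 4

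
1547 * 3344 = 5173168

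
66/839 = 66/839 = 0.08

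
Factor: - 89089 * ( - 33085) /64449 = 3^( - 3 )*5^1*13^2*31^ ( - 1) *89^1*509^1 = 38279345/837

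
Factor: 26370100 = 2^2*5^2*19^1*13879^1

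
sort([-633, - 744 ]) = [  -  744, - 633 ] 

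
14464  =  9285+5179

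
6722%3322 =78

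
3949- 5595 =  -1646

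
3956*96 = 379776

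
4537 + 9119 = 13656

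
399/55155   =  133/18385 = 0.01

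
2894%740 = 674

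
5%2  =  1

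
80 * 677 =54160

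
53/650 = 53/650=0.08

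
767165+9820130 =10587295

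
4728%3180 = 1548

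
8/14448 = 1/1806= 0.00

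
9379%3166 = 3047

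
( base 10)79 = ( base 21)3g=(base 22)3D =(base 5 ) 304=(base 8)117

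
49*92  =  4508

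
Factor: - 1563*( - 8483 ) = 3^1 * 17^1*499^1 * 521^1  =  13258929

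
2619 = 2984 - 365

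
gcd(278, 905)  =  1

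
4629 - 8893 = -4264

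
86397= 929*93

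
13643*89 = 1214227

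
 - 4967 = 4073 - 9040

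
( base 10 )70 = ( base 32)26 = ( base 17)42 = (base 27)2G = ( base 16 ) 46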